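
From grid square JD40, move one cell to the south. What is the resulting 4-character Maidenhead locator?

JC49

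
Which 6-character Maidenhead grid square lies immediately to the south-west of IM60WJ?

Longitude subsquare w = 22; −1 → 21 = v.
Latitude subsquare j = 9; −1 → 8 = i.

IM60vi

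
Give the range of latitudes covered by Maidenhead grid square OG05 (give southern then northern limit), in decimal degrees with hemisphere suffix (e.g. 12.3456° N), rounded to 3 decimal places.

25.000° S, 24.000° S

Field O=14, G=6: +14·20° lon, +6·10° lat → SW at lon 100°, lat -30°.
Square 0, 5: +0·2° lon, +5·1° lat → SW at lon 100°, lat -25°.
Cell spans 2° lon × 1° lat.
south 25.000° S, north 24.000° S.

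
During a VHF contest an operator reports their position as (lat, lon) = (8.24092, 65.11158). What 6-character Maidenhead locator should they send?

MJ28nf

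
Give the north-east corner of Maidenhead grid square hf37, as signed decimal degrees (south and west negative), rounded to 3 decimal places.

-32.000, -32.000

Field H=7, F=5: +7·20° lon, +5·10° lat → SW at lon -40°, lat -40°.
Square 3, 7: +3·2° lon, +7·1° lat → SW at lon -34°, lat -33°.
Cell spans 2° lon × 1° lat. NE corner is SW corner plus one full cell.
latitude -32.000, longitude -32.000.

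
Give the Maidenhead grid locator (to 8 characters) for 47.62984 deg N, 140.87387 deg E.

QN07kp41

Shift to the Maidenhead origin (180°W, 90°S): lon 320.87387, lat 137.62984.
Field: lon ⌊320.87387/20⌋ = 16 → Q; lat ⌊137.62984/10⌋ = 13 → N.
Square: lon ⌊0.87387/2⌋ = 0; lat ⌊7.62984/1⌋ = 7.
Subsquare: lon ⌊0.87387/0.0833333⌋ = 10 → k; lat ⌊0.62984/0.0416667⌋ = 15 → p.
Extended square: lon ⌊0.04054/0.00833333⌋ = 4; lat ⌊0.00484/0.00416667⌋ = 1.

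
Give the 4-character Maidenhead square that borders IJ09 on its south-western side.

Longitude square 0; −1 → -1, wraps to 9, carry into field.
Longitude field I = 8; −1 → 7 = H.
Latitude square 9; −1 → 8.

HJ98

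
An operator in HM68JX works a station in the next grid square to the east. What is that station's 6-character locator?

Longitude subsquare j = 9; +1 → 10 = k.
The latitude characters are unchanged.

HM68kx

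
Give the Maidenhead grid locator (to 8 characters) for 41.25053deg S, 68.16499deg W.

Shift to the Maidenhead origin (180°W, 90°S): lon 111.83501, lat 48.74947.
Field (20°×10°, letters A–R): lon ⌊111.83501/20⌋ = 5 → F; lat ⌊48.74947/10⌋ = 4 → E.
Square (2°×1°, digits 0–9): lon ⌊11.83501/2⌋ = 5; lat ⌊8.74947/1⌋ = 8.
Subsquare (5′×2.5′, letters a–x): lon ⌊1.83501/0.0833333⌋ = 22 → w; lat ⌊0.74947/0.0416667⌋ = 17 → r.
Extended square (30″×15″, digits 0–9): lon ⌊0.00168/0.00833333⌋ = 0; lat ⌊0.04114/0.00416667⌋ = 9.

FE58wr09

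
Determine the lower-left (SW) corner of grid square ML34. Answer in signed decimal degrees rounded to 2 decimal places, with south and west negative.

Field M=12, L=11: +12·20° lon, +11·10° lat → SW at lon 60°, lat 20°.
Square 3, 4: +3·2° lon, +4·1° lat → SW at lon 66°, lat 24°.
latitude 24.00, longitude 66.00.

24.00, 66.00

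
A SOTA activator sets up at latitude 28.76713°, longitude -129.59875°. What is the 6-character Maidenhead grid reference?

CL58es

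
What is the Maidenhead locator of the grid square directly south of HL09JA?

HL08jx

Latitude subsquare a = 0; −1 → -1, wraps to 23 = x, carry into square.
Latitude square 9; −1 → 8.
The longitude characters are unchanged.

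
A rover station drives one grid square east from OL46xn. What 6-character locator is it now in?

OL56an

Longitude subsquare x = 23; +1 → 24, wraps to 0 = a, carry into square.
Longitude square 4; +1 → 5.
The latitude characters are unchanged.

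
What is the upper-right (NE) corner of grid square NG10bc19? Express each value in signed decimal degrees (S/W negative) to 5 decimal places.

Field N=13, G=6: +13·20° lon, +6·10° lat → SW at lon 80°, lat -30°.
Square 1, 0: +1·2° lon, +0·1° lat → SW at lon 82°, lat -30°.
Subsquare b=1, c=2: +1·0.0833333° lon, +2·0.0416667° lat → SW at lon 82.0833°, lat -29.9167°.
Extended square 1, 9: +1·0.00833333° lon, +9·0.00416667° lat → SW at lon 82.0917°, lat -29.8792°.
Cell spans 0.00833333° lon × 0.00416667° lat. NE corner is SW corner plus one full cell.
latitude -29.87500, longitude 82.10000.

-29.87500, 82.10000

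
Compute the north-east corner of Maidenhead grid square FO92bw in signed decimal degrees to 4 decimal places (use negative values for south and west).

Field F=5, O=14: +5·20° lon, +14·10° lat → SW at lon -80°, lat 50°.
Square 9, 2: +9·2° lon, +2·1° lat → SW at lon -62°, lat 52°.
Subsquare b=1, w=22: +1·0.0833333° lon, +22·0.0416667° lat → SW at lon -61.9167°, lat 52.9167°.
Cell spans 0.0833333° lon × 0.0416667° lat. NE corner is SW corner plus one full cell.
latitude 52.9583, longitude -61.8333.

52.9583, -61.8333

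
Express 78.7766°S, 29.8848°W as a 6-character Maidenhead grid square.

HB51bf

Offset from 180°W / 90°S: lon 150.1152°, lat 11.2234°.
Field: 150.1152/20 → 7 → H, 11.2234/10 → 1 → B; chars HB.
Square: 10.1152/2 → 5, 1.2234/1 → 1; chars 51.
Subsquare: 0.1152/0.0833333 → 1 → b, 0.2234/0.0416667 → 5 → f; chars bf.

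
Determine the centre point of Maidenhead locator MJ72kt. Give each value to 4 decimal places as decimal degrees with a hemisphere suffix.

2.8125° N, 74.8750° E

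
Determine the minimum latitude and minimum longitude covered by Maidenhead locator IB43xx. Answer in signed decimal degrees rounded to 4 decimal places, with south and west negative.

-76.0417, -10.0833

Field I=8, B=1: +8·20° lon, +1·10° lat → SW at lon -20°, lat -80°.
Square 4, 3: +4·2° lon, +3·1° lat → SW at lon -12°, lat -77°.
Subsquare x=23, x=23: +23·0.0833333° lon, +23·0.0416667° lat → SW at lon -10.0833°, lat -76.0417°.
latitude -76.0417, longitude -10.0833.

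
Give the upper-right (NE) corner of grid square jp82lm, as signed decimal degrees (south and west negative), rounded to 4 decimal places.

Field J=9, P=15: +9·20° lon, +15·10° lat → SW at lon 0°, lat 60°.
Square 8, 2: +8·2° lon, +2·1° lat → SW at lon 16°, lat 62°.
Subsquare l=11, m=12: +11·0.0833333° lon, +12·0.0416667° lat → SW at lon 16.9167°, lat 62.5°.
Cell spans 0.0833333° lon × 0.0416667° lat. NE corner is SW corner plus one full cell.
latitude 62.5417, longitude 17.0000.

62.5417, 17.0000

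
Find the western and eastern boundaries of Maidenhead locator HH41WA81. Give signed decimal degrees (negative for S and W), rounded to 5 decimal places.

-30.10000, -30.09167

Field H=7, H=7: +7·20° lon, +7·10° lat → SW at lon -40°, lat -20°.
Square 4, 1: +4·2° lon, +1·1° lat → SW at lon -32°, lat -19°.
Subsquare w=22, a=0: +22·0.0833333° lon, +0·0.0416667° lat → SW at lon -30.1667°, lat -19°.
Extended square 8, 1: +8·0.00833333° lon, +1·0.00416667° lat → SW at lon -30.1°, lat -18.9958°.
Cell spans 0.00833333° lon × 0.00416667° lat.
west -30.10000, east -30.09167.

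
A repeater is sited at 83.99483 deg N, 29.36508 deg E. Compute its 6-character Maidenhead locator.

Add 180° to longitude and 90° to latitude: 209.3651, 173.9948.
Field: lon ⌊209.3651/20⌋ = 10 → K; lat ⌊173.9948/10⌋ = 17 → R.
Square: lon ⌊9.3651/2⌋ = 4; lat ⌊3.9948/1⌋ = 3.
Subsquare: lon ⌊1.3651/0.0833333⌋ = 16 → q; lat ⌊0.9948/0.0416667⌋ = 23 → x.

KR43qx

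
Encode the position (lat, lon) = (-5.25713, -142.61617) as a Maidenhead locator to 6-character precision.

Offset from 180°W / 90°S: lon 37.3838°, lat 84.7429°.
Field: 37.3838/20 → 1 → B, 84.7429/10 → 8 → I; chars BI.
Square: 17.3838/2 → 8, 4.7429/1 → 4; chars 84.
Subsquare: 1.3838/0.0833333 → 16 → q, 0.7429/0.0416667 → 17 → r; chars qr.

BI84qr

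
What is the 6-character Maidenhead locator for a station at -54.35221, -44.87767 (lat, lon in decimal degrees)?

GD75np

Add 180° to longitude and 90° to latitude: 135.1223, 35.6478.
Field: lon ⌊135.1223/20⌋ = 6 → G; lat ⌊35.6478/10⌋ = 3 → D.
Square: lon ⌊15.1223/2⌋ = 7; lat ⌊5.6478/1⌋ = 5.
Subsquare: lon ⌊1.1223/0.0833333⌋ = 13 → n; lat ⌊0.6478/0.0416667⌋ = 15 → p.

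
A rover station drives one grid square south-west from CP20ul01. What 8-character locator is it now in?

Longitude extended square 0; −1 → -1, wraps to 9, carry into subsquare.
Longitude subsquare u = 20; −1 → 19 = t.
Latitude extended square 1; −1 → 0.

CP20tl90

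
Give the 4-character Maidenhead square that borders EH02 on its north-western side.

Longitude square 0; −1 → -1, wraps to 9, carry into field.
Longitude field E = 4; −1 → 3 = D.
Latitude square 2; +1 → 3.

DH93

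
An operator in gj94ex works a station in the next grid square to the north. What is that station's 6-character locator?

GJ95ea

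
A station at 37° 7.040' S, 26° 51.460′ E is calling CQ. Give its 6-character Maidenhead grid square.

KF32kv

Offset from 180°W / 90°S: lon 206.8577°, lat 52.8827°.
Field (20°×10°, letters A–R): 206.8577/20 → 10 → K, 52.8827/10 → 5 → F; chars KF.
Square (2°×1°, digits 0–9): 6.8577/2 → 3, 2.8827/1 → 2; chars 32.
Subsquare (5′×2.5′, letters a–x): 0.8577/0.0833333 → 10 → k, 0.8827/0.0416667 → 21 → v; chars kv.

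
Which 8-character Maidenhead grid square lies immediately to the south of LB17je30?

LB17jd39

Latitude extended square 0; −1 → -1, wraps to 9, carry into subsquare.
Latitude subsquare e = 4; −1 → 3 = d.
The longitude characters are unchanged.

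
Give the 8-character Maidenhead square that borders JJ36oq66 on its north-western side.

JJ36oq57

Longitude extended square 6; −1 → 5.
Latitude extended square 6; +1 → 7.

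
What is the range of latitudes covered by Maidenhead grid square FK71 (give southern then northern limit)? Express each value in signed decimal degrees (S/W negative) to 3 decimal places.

Field F=5, K=10: +5·20° lon, +10·10° lat → SW at lon -80°, lat 10°.
Square 7, 1: +7·2° lon, +1·1° lat → SW at lon -66°, lat 11°.
Cell spans 2° lon × 1° lat.
south 11.000, north 12.000.

11.000, 12.000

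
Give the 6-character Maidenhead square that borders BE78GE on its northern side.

Latitude subsquare e = 4; +1 → 5 = f.
The longitude characters are unchanged.

BE78gf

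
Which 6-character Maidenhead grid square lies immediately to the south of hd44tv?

HD44tu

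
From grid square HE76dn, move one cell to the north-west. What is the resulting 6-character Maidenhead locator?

Longitude subsquare d = 3; −1 → 2 = c.
Latitude subsquare n = 13; +1 → 14 = o.

HE76co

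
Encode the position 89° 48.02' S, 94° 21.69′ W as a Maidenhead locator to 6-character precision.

EA20te

Shift to the Maidenhead origin (180°W, 90°S): lon 85.6385, lat 0.1997.
Field: lon ⌊85.6385/20⌋ = 4 → E; lat ⌊0.1997/10⌋ = 0 → A.
Square: lon ⌊5.6385/2⌋ = 2; lat ⌊0.1997/1⌋ = 0.
Subsquare: lon ⌊1.6385/0.0833333⌋ = 19 → t; lat ⌊0.1997/0.0416667⌋ = 4 → e.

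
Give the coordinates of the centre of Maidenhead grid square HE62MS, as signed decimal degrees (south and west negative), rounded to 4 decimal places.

Field H=7, E=4: +7·20° lon, +4·10° lat → SW at lon -40°, lat -50°.
Square 6, 2: +6·2° lon, +2·1° lat → SW at lon -28°, lat -48°.
Subsquare m=12, s=18: +12·0.0833333° lon, +18·0.0416667° lat → SW at lon -27°, lat -47.25°.
Cell spans 0.0833333° lon × 0.0416667° lat. Centre is SW corner plus half of each.
latitude -47.2292, longitude -26.9583.

-47.2292, -26.9583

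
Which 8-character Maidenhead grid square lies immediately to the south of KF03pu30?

Latitude extended square 0; −1 → -1, wraps to 9, carry into subsquare.
Latitude subsquare u = 20; −1 → 19 = t.
The longitude characters are unchanged.

KF03pt39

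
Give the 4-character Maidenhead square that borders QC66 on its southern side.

QC65

Latitude square 6; −1 → 5.
The longitude characters are unchanged.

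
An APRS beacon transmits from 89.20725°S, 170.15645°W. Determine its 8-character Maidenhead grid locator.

AA40wt10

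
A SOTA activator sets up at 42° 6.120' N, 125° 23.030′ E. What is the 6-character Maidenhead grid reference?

PN22qc

Add 180° to longitude and 90° to latitude: 305.3838, 132.1020.
Field (20°×10°, letters A–R): 305.3838/20 → 15 → P, 132.1020/10 → 13 → N; chars PN.
Square (2°×1°, digits 0–9): 5.3838/2 → 2, 2.1020/1 → 2; chars 22.
Subsquare (5′×2.5′, letters a–x): 1.3838/0.0833333 → 16 → q, 0.1020/0.0416667 → 2 → c; chars qc.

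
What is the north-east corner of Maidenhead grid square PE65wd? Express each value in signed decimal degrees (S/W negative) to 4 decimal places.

-44.8333, 133.9167

Field P=15, E=4: +15·20° lon, +4·10° lat → SW at lon 120°, lat -50°.
Square 6, 5: +6·2° lon, +5·1° lat → SW at lon 132°, lat -45°.
Subsquare w=22, d=3: +22·0.0833333° lon, +3·0.0416667° lat → SW at lon 133.833°, lat -44.875°.
Cell spans 0.0833333° lon × 0.0416667° lat. NE corner is SW corner plus one full cell.
latitude -44.8333, longitude 133.9167.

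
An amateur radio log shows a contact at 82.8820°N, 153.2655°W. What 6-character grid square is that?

Add 180° to longitude and 90° to latitude: 26.7345, 172.8820.
Field: 26.7345/20 → 1 → B, 172.8820/10 → 17 → R; chars BR.
Square: 6.7345/2 → 3, 2.8820/1 → 2; chars 32.
Subsquare: 0.7345/0.0833333 → 8 → i, 0.8820/0.0416667 → 21 → v; chars iv.

BR32iv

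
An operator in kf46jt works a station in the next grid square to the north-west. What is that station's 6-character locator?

KF46iu

Longitude subsquare j = 9; −1 → 8 = i.
Latitude subsquare t = 19; +1 → 20 = u.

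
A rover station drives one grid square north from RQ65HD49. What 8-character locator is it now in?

RQ65he40

Latitude extended square 9; +1 → 10, wraps to 0, carry into subsquare.
Latitude subsquare d = 3; +1 → 4 = e.
The longitude characters are unchanged.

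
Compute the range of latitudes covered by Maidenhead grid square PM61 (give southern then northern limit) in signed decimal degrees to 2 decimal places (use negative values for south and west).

Field P=15, M=12: +15·20° lon, +12·10° lat → SW at lon 120°, lat 30°.
Square 6, 1: +6·2° lon, +1·1° lat → SW at lon 132°, lat 31°.
Cell spans 2° lon × 1° lat.
south 31.00, north 32.00.

31.00, 32.00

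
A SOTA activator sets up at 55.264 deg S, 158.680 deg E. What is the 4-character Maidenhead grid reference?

QD94

Add 180° to longitude and 90° to latitude: 338.68, 34.74.
Field: lon ⌊338.68/20⌋ = 16 → Q; lat ⌊34.74/10⌋ = 3 → D.
Square: lon ⌊18.68/2⌋ = 9; lat ⌊4.74/1⌋ = 4.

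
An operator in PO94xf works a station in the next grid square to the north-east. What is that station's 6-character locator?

QO04ag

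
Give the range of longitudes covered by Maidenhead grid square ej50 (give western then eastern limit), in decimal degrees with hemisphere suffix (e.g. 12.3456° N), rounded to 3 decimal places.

Field E=4, J=9: +4·20° lon, +9·10° lat → SW at lon -100°, lat 0°.
Square 5, 0: +5·2° lon, +0·1° lat → SW at lon -90°, lat 0°.
Cell spans 2° lon × 1° lat.
west 90.000° W, east 88.000° W.

90.000° W, 88.000° W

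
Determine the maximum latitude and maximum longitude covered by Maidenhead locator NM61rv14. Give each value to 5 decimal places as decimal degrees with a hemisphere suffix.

31.89583° N, 93.43333° E

Field N=13, M=12: +13·20° lon, +12·10° lat → SW at lon 80°, lat 30°.
Square 6, 1: +6·2° lon, +1·1° lat → SW at lon 92°, lat 31°.
Subsquare r=17, v=21: +17·0.0833333° lon, +21·0.0416667° lat → SW at lon 93.4167°, lat 31.875°.
Extended square 1, 4: +1·0.00833333° lon, +4·0.00416667° lat → SW at lon 93.425°, lat 31.8917°.
Cell spans 0.00833333° lon × 0.00416667° lat. NE corner is SW corner plus one full cell.
latitude 31.89583° N, longitude 93.43333° E.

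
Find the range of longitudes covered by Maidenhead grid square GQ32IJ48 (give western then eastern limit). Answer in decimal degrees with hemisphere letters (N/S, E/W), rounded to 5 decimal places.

Field G=6, Q=16: +6·20° lon, +16·10° lat → SW at lon -60°, lat 70°.
Square 3, 2: +3·2° lon, +2·1° lat → SW at lon -54°, lat 72°.
Subsquare i=8, j=9: +8·0.0833333° lon, +9·0.0416667° lat → SW at lon -53.3333°, lat 72.375°.
Extended square 4, 8: +4·0.00833333° lon, +8·0.00416667° lat → SW at lon -53.3°, lat 72.4083°.
Cell spans 0.00833333° lon × 0.00416667° lat.
west 53.30000° W, east 53.29167° W.

53.30000° W, 53.29167° W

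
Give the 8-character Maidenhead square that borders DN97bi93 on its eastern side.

DN97ci03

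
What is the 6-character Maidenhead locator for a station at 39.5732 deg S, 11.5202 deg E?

JF50sk

Offset from 180°W / 90°S: lon 191.5202°, lat 50.4268°.
Field: 191.5202/20 → 9 → J, 50.4268/10 → 5 → F; chars JF.
Square: 11.5202/2 → 5, 0.4268/1 → 0; chars 50.
Subsquare: 1.5202/0.0833333 → 18 → s, 0.4268/0.0416667 → 10 → k; chars sk.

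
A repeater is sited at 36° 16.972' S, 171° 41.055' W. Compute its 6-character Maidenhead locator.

AF43dr

Offset from 180°W / 90°S: lon 8.3158°, lat 53.7171°.
Field: lon ⌊8.3158/20⌋ = 0 → A; lat ⌊53.7171/10⌋ = 5 → F.
Square: lon ⌊8.3158/2⌋ = 4; lat ⌊3.7171/1⌋ = 3.
Subsquare: lon ⌊0.3158/0.0833333⌋ = 3 → d; lat ⌊0.7171/0.0416667⌋ = 17 → r.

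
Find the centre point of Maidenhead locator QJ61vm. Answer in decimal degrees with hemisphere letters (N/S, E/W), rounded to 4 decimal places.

1.5208° N, 153.7917° E

Field Q=16, J=9: +16·20° lon, +9·10° lat → SW at lon 140°, lat 0°.
Square 6, 1: +6·2° lon, +1·1° lat → SW at lon 152°, lat 1°.
Subsquare v=21, m=12: +21·0.0833333° lon, +12·0.0416667° lat → SW at lon 153.75°, lat 1.5°.
Cell spans 0.0833333° lon × 0.0416667° lat. Centre is SW corner plus half of each.
latitude 1.5208° N, longitude 153.7917° E.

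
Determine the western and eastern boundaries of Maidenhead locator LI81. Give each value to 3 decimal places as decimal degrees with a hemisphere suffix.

Field L=11, I=8: +11·20° lon, +8·10° lat → SW at lon 40°, lat -10°.
Square 8, 1: +8·2° lon, +1·1° lat → SW at lon 56°, lat -9°.
Cell spans 2° lon × 1° lat.
west 56.000° E, east 58.000° E.

56.000° E, 58.000° E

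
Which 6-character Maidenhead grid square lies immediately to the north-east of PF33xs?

Longitude subsquare x = 23; +1 → 24, wraps to 0 = a, carry into square.
Longitude square 3; +1 → 4.
Latitude subsquare s = 18; +1 → 19 = t.

PF43at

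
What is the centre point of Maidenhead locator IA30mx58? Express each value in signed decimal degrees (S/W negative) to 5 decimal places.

-89.00625, -12.95417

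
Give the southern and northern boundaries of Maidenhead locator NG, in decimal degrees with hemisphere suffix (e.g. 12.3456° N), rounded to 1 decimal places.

30.0° S, 20.0° S

Field N=13, G=6: +13·20° lon, +6·10° lat → SW at lon 80°, lat -30°.
Cell spans 20° lon × 10° lat.
south 30.0° S, north 20.0° S.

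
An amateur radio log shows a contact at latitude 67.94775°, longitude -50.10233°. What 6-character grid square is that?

GP47ww

Shift to the Maidenhead origin (180°W, 90°S): lon 129.8977, lat 157.9477.
Field: lon ⌊129.8977/20⌋ = 6 → G; lat ⌊157.9477/10⌋ = 15 → P.
Square: lon ⌊9.8977/2⌋ = 4; lat ⌊7.9477/1⌋ = 7.
Subsquare: lon ⌊1.8977/0.0833333⌋ = 22 → w; lat ⌊0.9477/0.0416667⌋ = 22 → w.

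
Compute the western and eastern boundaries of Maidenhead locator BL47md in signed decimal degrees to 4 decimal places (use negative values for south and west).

-151.0000, -150.9167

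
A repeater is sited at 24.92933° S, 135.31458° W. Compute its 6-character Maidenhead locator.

Offset from 180°W / 90°S: lon 44.6854°, lat 65.0707°.
Field: 44.6854/20 → 2 → C, 65.0707/10 → 6 → G; chars CG.
Square: 4.6854/2 → 2, 5.0707/1 → 5; chars 25.
Subsquare: 0.6854/0.0833333 → 8 → i, 0.0707/0.0416667 → 1 → b; chars ib.

CG25ib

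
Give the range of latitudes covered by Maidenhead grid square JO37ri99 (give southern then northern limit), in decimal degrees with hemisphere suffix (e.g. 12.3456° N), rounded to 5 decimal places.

57.37083° N, 57.37500° N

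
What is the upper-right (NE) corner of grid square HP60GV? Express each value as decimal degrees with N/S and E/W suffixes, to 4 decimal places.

60.9167° N, 27.4167° W

Field H=7, P=15: +7·20° lon, +15·10° lat → SW at lon -40°, lat 60°.
Square 6, 0: +6·2° lon, +0·1° lat → SW at lon -28°, lat 60°.
Subsquare g=6, v=21: +6·0.0833333° lon, +21·0.0416667° lat → SW at lon -27.5°, lat 60.875°.
Cell spans 0.0833333° lon × 0.0416667° lat. NE corner is SW corner plus one full cell.
latitude 60.9167° N, longitude 27.4167° W.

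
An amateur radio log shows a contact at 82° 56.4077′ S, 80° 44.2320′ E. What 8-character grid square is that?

NA07ib84

Offset from 180°W / 90°S: lon 260.73720°, lat 7.05987°.
Field (20°×10°, letters A–R): 260.73720/20 → 13 → N, 7.05987/10 → 0 → A; chars NA.
Square (2°×1°, digits 0–9): 0.73720/2 → 0, 7.05987/1 → 7; chars 07.
Subsquare (5′×2.5′, letters a–x): 0.73720/0.0833333 → 8 → i, 0.05987/0.0416667 → 1 → b; chars ib.
Extended square (30″×15″, digits 0–9): 0.07053/0.00833333 → 8, 0.01820/0.00416667 → 4; chars 84.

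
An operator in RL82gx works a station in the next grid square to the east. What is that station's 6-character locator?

Longitude subsquare g = 6; +1 → 7 = h.
The latitude characters are unchanged.

RL82hx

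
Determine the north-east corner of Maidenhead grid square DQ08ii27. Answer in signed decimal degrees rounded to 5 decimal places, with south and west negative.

78.36667, -119.30833

Field D=3, Q=16: +3·20° lon, +16·10° lat → SW at lon -120°, lat 70°.
Square 0, 8: +0·2° lon, +8·1° lat → SW at lon -120°, lat 78°.
Subsquare i=8, i=8: +8·0.0833333° lon, +8·0.0416667° lat → SW at lon -119.333°, lat 78.3333°.
Extended square 2, 7: +2·0.00833333° lon, +7·0.00416667° lat → SW at lon -119.317°, lat 78.3625°.
Cell spans 0.00833333° lon × 0.00416667° lat. NE corner is SW corner plus one full cell.
latitude 78.36667, longitude -119.30833.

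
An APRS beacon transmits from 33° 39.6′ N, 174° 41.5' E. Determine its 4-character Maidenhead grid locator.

RM73

Offset from 180°W / 90°S: lon 354.69°, lat 123.66°.
Field (20°×10°, letters A–R): lon ⌊354.69/20⌋ = 17 → R; lat ⌊123.66/10⌋ = 12 → M.
Square (2°×1°, digits 0–9): lon ⌊14.69/2⌋ = 7; lat ⌊3.66/1⌋ = 3.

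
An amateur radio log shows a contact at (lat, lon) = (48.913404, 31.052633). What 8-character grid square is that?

Offset from 180°W / 90°S: lon 211.05263°, lat 138.91340°.
Field: lon ⌊211.05263/20⌋ = 10 → K; lat ⌊138.91340/10⌋ = 13 → N.
Square: lon ⌊11.05263/2⌋ = 5; lat ⌊8.91340/1⌋ = 8.
Subsquare: lon ⌊1.05263/0.0833333⌋ = 12 → m; lat ⌊0.91340/0.0416667⌋ = 21 → v.
Extended square: lon ⌊0.05263/0.00833333⌋ = 6; lat ⌊0.03840/0.00416667⌋ = 9.

KN58mv69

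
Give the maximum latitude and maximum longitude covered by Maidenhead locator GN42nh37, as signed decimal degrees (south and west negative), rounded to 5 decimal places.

42.32500, -50.88333

Field G=6, N=13: +6·20° lon, +13·10° lat → SW at lon -60°, lat 40°.
Square 4, 2: +4·2° lon, +2·1° lat → SW at lon -52°, lat 42°.
Subsquare n=13, h=7: +13·0.0833333° lon, +7·0.0416667° lat → SW at lon -50.9167°, lat 42.2917°.
Extended square 3, 7: +3·0.00833333° lon, +7·0.00416667° lat → SW at lon -50.8917°, lat 42.3208°.
Cell spans 0.00833333° lon × 0.00416667° lat. NE corner is SW corner plus one full cell.
latitude 42.32500, longitude -50.88333.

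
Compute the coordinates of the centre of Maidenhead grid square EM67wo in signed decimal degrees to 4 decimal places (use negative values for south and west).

37.6042, -86.1250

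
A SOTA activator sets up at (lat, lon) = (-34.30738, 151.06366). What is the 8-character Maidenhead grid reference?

QF55mq76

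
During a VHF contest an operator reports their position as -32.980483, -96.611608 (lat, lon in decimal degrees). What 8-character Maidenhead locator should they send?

EF17qa64

Offset from 180°W / 90°S: lon 83.38839°, lat 57.01952°.
Field (20°×10°, letters A–R): lon ⌊83.38839/20⌋ = 4 → E; lat ⌊57.01952/10⌋ = 5 → F.
Square (2°×1°, digits 0–9): lon ⌊3.38839/2⌋ = 1; lat ⌊7.01952/1⌋ = 7.
Subsquare (5′×2.5′, letters a–x): lon ⌊1.38839/0.0833333⌋ = 16 → q; lat ⌊0.01952/0.0416667⌋ = 0 → a.
Extended square (30″×15″, digits 0–9): lon ⌊0.05506/0.00833333⌋ = 6; lat ⌊0.01952/0.00416667⌋ = 4.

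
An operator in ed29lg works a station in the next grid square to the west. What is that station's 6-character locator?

Longitude subsquare l = 11; −1 → 10 = k.
The latitude characters are unchanged.

ED29kg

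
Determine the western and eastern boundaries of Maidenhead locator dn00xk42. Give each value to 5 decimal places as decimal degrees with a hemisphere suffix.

118.05000° W, 118.04167° W

Field D=3, N=13: +3·20° lon, +13·10° lat → SW at lon -120°, lat 40°.
Square 0, 0: +0·2° lon, +0·1° lat → SW at lon -120°, lat 40°.
Subsquare x=23, k=10: +23·0.0833333° lon, +10·0.0416667° lat → SW at lon -118.083°, lat 40.4167°.
Extended square 4, 2: +4·0.00833333° lon, +2·0.00416667° lat → SW at lon -118.05°, lat 40.425°.
Cell spans 0.00833333° lon × 0.00416667° lat.
west 118.05000° W, east 118.04167° W.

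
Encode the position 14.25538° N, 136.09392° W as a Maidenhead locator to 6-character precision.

Shift to the Maidenhead origin (180°W, 90°S): lon 43.9061, lat 104.2554.
Field: lon ⌊43.9061/20⌋ = 2 → C; lat ⌊104.2554/10⌋ = 10 → K.
Square: lon ⌊3.9061/2⌋ = 1; lat ⌊4.2554/1⌋ = 4.
Subsquare: lon ⌊1.9061/0.0833333⌋ = 22 → w; lat ⌊0.2554/0.0416667⌋ = 6 → g.

CK14wg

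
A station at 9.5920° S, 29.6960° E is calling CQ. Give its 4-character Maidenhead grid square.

KI40

Offset from 180°W / 90°S: lon 209.70°, lat 80.41°.
Field (20°×10°, letters A–R): 209.70/20 → 10 → K, 80.41/10 → 8 → I; chars KI.
Square (2°×1°, digits 0–9): 9.70/2 → 4, 0.41/1 → 0; chars 40.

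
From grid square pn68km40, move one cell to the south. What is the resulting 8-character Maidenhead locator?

Latitude extended square 0; −1 → -1, wraps to 9, carry into subsquare.
Latitude subsquare m = 12; −1 → 11 = l.
The longitude characters are unchanged.

PN68kl49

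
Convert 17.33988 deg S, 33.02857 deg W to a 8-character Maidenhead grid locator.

HH32lp68

Shift to the Maidenhead origin (180°W, 90°S): lon 146.97143, lat 72.66012.
Field: 146.97143/20 → 7 → H, 72.66012/10 → 7 → H; chars HH.
Square: 6.97143/2 → 3, 2.66012/1 → 2; chars 32.
Subsquare: 0.97143/0.0833333 → 11 → l, 0.66012/0.0416667 → 15 → p; chars lp.
Extended square: 0.05476/0.00833333 → 6, 0.03512/0.00416667 → 8; chars 68.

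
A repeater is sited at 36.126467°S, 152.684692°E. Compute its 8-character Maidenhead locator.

QF63iu29

Offset from 180°W / 90°S: lon 332.68469°, lat 53.87353°.
Field: lon ⌊332.68469/20⌋ = 16 → Q; lat ⌊53.87353/10⌋ = 5 → F.
Square: lon ⌊12.68469/2⌋ = 6; lat ⌊3.87353/1⌋ = 3.
Subsquare: lon ⌊0.68469/0.0833333⌋ = 8 → i; lat ⌊0.87353/0.0416667⌋ = 20 → u.
Extended square: lon ⌊0.01803/0.00833333⌋ = 2; lat ⌊0.04020/0.00416667⌋ = 9.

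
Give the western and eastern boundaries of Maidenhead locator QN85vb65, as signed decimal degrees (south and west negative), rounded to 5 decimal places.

157.80000, 157.80833

Field Q=16, N=13: +16·20° lon, +13·10° lat → SW at lon 140°, lat 40°.
Square 8, 5: +8·2° lon, +5·1° lat → SW at lon 156°, lat 45°.
Subsquare v=21, b=1: +21·0.0833333° lon, +1·0.0416667° lat → SW at lon 157.75°, lat 45.0417°.
Extended square 6, 5: +6·0.00833333° lon, +5·0.00416667° lat → SW at lon 157.8°, lat 45.0625°.
Cell spans 0.00833333° lon × 0.00416667° lat.
west 157.80000, east 157.80833.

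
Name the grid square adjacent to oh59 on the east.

OH69

Longitude square 5; +1 → 6.
The latitude characters are unchanged.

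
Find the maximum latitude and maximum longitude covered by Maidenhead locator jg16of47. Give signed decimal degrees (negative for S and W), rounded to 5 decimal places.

-23.75833, 3.20833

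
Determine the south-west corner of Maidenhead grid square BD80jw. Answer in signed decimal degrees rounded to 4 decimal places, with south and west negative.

-59.0833, -143.2500

Field B=1, D=3: +1·20° lon, +3·10° lat → SW at lon -160°, lat -60°.
Square 8, 0: +8·2° lon, +0·1° lat → SW at lon -144°, lat -60°.
Subsquare j=9, w=22: +9·0.0833333° lon, +22·0.0416667° lat → SW at lon -143.25°, lat -59.0833°.
latitude -59.0833, longitude -143.2500.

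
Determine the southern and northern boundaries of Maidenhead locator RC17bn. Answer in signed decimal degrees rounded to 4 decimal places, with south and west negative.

-62.4583, -62.4167

Field R=17, C=2: +17·20° lon, +2·10° lat → SW at lon 160°, lat -70°.
Square 1, 7: +1·2° lon, +7·1° lat → SW at lon 162°, lat -63°.
Subsquare b=1, n=13: +1·0.0833333° lon, +13·0.0416667° lat → SW at lon 162.083°, lat -62.4583°.
Cell spans 0.0833333° lon × 0.0416667° lat.
south -62.4583, north -62.4167.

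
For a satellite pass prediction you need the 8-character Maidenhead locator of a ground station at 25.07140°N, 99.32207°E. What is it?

NL95pb87

Offset from 180°W / 90°S: lon 279.32207°, lat 115.07140°.
Field: lon ⌊279.32207/20⌋ = 13 → N; lat ⌊115.07140/10⌋ = 11 → L.
Square: lon ⌊19.32207/2⌋ = 9; lat ⌊5.07140/1⌋ = 5.
Subsquare: lon ⌊1.32207/0.0833333⌋ = 15 → p; lat ⌊0.07140/0.0416667⌋ = 1 → b.
Extended square: lon ⌊0.07207/0.00833333⌋ = 8; lat ⌊0.02973/0.00416667⌋ = 7.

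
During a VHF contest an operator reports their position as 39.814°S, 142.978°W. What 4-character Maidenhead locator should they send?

BF80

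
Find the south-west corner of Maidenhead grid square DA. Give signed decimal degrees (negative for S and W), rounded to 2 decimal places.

Field D=3, A=0: +3·20° lon, +0·10° lat → SW at lon -120°, lat -90°.
latitude -90.00, longitude -120.00.

-90.00, -120.00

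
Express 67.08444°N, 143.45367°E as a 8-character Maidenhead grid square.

Add 180° to longitude and 90° to latitude: 323.45367, 157.08444.
Field (20°×10°, letters A–R): 323.45367/20 → 16 → Q, 157.08444/10 → 15 → P; chars QP.
Square (2°×1°, digits 0–9): 3.45367/2 → 1, 7.08444/1 → 7; chars 17.
Subsquare (5′×2.5′, letters a–x): 1.45367/0.0833333 → 17 → r, 0.08444/0.0416667 → 2 → c; chars rc.
Extended square (30″×15″, digits 0–9): 0.03700/0.00833333 → 4, 0.00111/0.00416667 → 0; chars 40.

QP17rc40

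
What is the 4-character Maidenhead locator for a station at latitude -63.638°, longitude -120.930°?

Shift to the Maidenhead origin (180°W, 90°S): lon 59.07, lat 26.36.
Field: lon ⌊59.07/20⌋ = 2 → C; lat ⌊26.36/10⌋ = 2 → C.
Square: lon ⌊19.07/2⌋ = 9; lat ⌊6.36/1⌋ = 6.

CC96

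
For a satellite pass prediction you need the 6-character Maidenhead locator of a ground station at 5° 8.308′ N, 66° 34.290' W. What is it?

FJ65rd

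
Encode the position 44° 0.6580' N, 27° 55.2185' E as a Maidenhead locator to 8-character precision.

KN34xa02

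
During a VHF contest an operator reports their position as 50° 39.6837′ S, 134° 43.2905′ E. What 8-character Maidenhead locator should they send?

Add 180° to longitude and 90° to latitude: 314.72151, 39.33861.
Field (20°×10°, letters A–R): lon ⌊314.72151/20⌋ = 15 → P; lat ⌊39.33861/10⌋ = 3 → D.
Square (2°×1°, digits 0–9): lon ⌊14.72151/2⌋ = 7; lat ⌊9.33861/1⌋ = 9.
Subsquare (5′×2.5′, letters a–x): lon ⌊0.72151/0.0833333⌋ = 8 → i; lat ⌊0.33861/0.0416667⌋ = 8 → i.
Extended square (30″×15″, digits 0–9): lon ⌊0.05484/0.00833333⌋ = 6; lat ⌊0.00527/0.00416667⌋ = 1.

PD79ii61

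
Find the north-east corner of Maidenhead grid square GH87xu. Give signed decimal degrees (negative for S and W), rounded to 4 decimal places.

-12.1250, -42.0000

Field G=6, H=7: +6·20° lon, +7·10° lat → SW at lon -60°, lat -20°.
Square 8, 7: +8·2° lon, +7·1° lat → SW at lon -44°, lat -13°.
Subsquare x=23, u=20: +23·0.0833333° lon, +20·0.0416667° lat → SW at lon -42.0833°, lat -12.1667°.
Cell spans 0.0833333° lon × 0.0416667° lat. NE corner is SW corner plus one full cell.
latitude -12.1250, longitude -42.0000.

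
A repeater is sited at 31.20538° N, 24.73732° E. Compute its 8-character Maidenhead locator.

KM21ie89

Shift to the Maidenhead origin (180°W, 90°S): lon 204.73732, lat 121.20538.
Field: 204.73732/20 → 10 → K, 121.20538/10 → 12 → M; chars KM.
Square: 4.73732/2 → 2, 1.20538/1 → 1; chars 21.
Subsquare: 0.73732/0.0833333 → 8 → i, 0.20538/0.0416667 → 4 → e; chars ie.
Extended square: 0.07065/0.00833333 → 8, 0.03871/0.00416667 → 9; chars 89.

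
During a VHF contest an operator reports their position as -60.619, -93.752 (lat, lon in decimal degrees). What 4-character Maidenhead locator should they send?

Shift to the Maidenhead origin (180°W, 90°S): lon 86.25, lat 29.38.
Field (20°×10°, letters A–R): 86.25/20 → 4 → E, 29.38/10 → 2 → C; chars EC.
Square (2°×1°, digits 0–9): 6.25/2 → 3, 9.38/1 → 9; chars 39.

EC39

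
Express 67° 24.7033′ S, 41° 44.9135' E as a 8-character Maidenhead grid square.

Shift to the Maidenhead origin (180°W, 90°S): lon 221.74856, lat 22.58828.
Field (20°×10°, letters A–R): 221.74856/20 → 11 → L, 22.58828/10 → 2 → C; chars LC.
Square (2°×1°, digits 0–9): 1.74856/2 → 0, 2.58828/1 → 2; chars 02.
Subsquare (5′×2.5′, letters a–x): 1.74856/0.0833333 → 20 → u, 0.58828/0.0416667 → 14 → o; chars uo.
Extended square (30″×15″, digits 0–9): 0.08189/0.00833333 → 9, 0.00495/0.00416667 → 1; chars 91.

LC02uo91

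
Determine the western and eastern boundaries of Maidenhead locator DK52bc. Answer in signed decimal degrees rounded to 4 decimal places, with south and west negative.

-109.9167, -109.8333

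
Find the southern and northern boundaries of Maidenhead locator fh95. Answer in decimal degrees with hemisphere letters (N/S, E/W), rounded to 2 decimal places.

Field F=5, H=7: +5·20° lon, +7·10° lat → SW at lon -80°, lat -20°.
Square 9, 5: +9·2° lon, +5·1° lat → SW at lon -62°, lat -15°.
Cell spans 2° lon × 1° lat.
south 15.00° S, north 14.00° S.

15.00° S, 14.00° S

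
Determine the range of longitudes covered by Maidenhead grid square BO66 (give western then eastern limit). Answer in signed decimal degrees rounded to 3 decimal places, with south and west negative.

-148.000, -146.000

Field B=1, O=14: +1·20° lon, +14·10° lat → SW at lon -160°, lat 50°.
Square 6, 6: +6·2° lon, +6·1° lat → SW at lon -148°, lat 56°.
Cell spans 2° lon × 1° lat.
west -148.000, east -146.000.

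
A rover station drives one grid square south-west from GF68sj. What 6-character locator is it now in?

GF68ri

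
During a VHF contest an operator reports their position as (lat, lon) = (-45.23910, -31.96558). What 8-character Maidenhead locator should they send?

HE44as42

Add 180° to longitude and 90° to latitude: 148.03442, 44.76090.
Field (20°×10°, letters A–R): lon ⌊148.03442/20⌋ = 7 → H; lat ⌊44.76090/10⌋ = 4 → E.
Square (2°×1°, digits 0–9): lon ⌊8.03442/2⌋ = 4; lat ⌊4.76090/1⌋ = 4.
Subsquare (5′×2.5′, letters a–x): lon ⌊0.03442/0.0833333⌋ = 0 → a; lat ⌊0.76090/0.0416667⌋ = 18 → s.
Extended square (30″×15″, digits 0–9): lon ⌊0.03442/0.00833333⌋ = 4; lat ⌊0.01090/0.00416667⌋ = 2.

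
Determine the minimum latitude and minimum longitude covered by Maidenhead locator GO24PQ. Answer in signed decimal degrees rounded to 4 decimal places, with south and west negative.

54.6667, -54.7500

Field G=6, O=14: +6·20° lon, +14·10° lat → SW at lon -60°, lat 50°.
Square 2, 4: +2·2° lon, +4·1° lat → SW at lon -56°, lat 54°.
Subsquare p=15, q=16: +15·0.0833333° lon, +16·0.0416667° lat → SW at lon -54.75°, lat 54.6667°.
latitude 54.6667, longitude -54.7500.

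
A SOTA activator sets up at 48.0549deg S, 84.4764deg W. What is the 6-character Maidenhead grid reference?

Add 180° to longitude and 90° to latitude: 95.5236, 41.9451.
Field: lon ⌊95.5236/20⌋ = 4 → E; lat ⌊41.9451/10⌋ = 4 → E.
Square: lon ⌊15.5236/2⌋ = 7; lat ⌊1.9451/1⌋ = 1.
Subsquare: lon ⌊1.5236/0.0833333⌋ = 18 → s; lat ⌊0.9451/0.0416667⌋ = 22 → w.

EE71sw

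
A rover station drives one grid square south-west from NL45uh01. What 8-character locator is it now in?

Longitude extended square 0; −1 → -1, wraps to 9, carry into subsquare.
Longitude subsquare u = 20; −1 → 19 = t.
Latitude extended square 1; −1 → 0.

NL45th90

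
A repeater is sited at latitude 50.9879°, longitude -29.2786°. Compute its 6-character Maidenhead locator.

HO50ix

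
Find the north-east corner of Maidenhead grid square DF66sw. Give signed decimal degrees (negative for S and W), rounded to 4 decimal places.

Field D=3, F=5: +3·20° lon, +5·10° lat → SW at lon -120°, lat -40°.
Square 6, 6: +6·2° lon, +6·1° lat → SW at lon -108°, lat -34°.
Subsquare s=18, w=22: +18·0.0833333° lon, +22·0.0416667° lat → SW at lon -106.5°, lat -33.0833°.
Cell spans 0.0833333° lon × 0.0416667° lat. NE corner is SW corner plus one full cell.
latitude -33.0417, longitude -106.4167.

-33.0417, -106.4167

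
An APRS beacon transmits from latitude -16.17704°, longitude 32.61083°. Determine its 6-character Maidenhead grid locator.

KH63ht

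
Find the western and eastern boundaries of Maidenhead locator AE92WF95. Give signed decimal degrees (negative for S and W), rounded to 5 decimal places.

Field A=0, E=4: +0·20° lon, +4·10° lat → SW at lon -180°, lat -50°.
Square 9, 2: +9·2° lon, +2·1° lat → SW at lon -162°, lat -48°.
Subsquare w=22, f=5: +22·0.0833333° lon, +5·0.0416667° lat → SW at lon -160.167°, lat -47.7917°.
Extended square 9, 5: +9·0.00833333° lon, +5·0.00416667° lat → SW at lon -160.092°, lat -47.7708°.
Cell spans 0.00833333° lon × 0.00416667° lat.
west -160.09167, east -160.08333.

-160.09167, -160.08333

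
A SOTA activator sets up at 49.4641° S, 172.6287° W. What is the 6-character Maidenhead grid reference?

AE30qm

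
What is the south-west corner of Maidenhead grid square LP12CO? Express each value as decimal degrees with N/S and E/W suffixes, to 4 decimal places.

62.5833° N, 42.1667° E

Field L=11, P=15: +11·20° lon, +15·10° lat → SW at lon 40°, lat 60°.
Square 1, 2: +1·2° lon, +2·1° lat → SW at lon 42°, lat 62°.
Subsquare c=2, o=14: +2·0.0833333° lon, +14·0.0416667° lat → SW at lon 42.1667°, lat 62.5833°.
latitude 62.5833° N, longitude 42.1667° E.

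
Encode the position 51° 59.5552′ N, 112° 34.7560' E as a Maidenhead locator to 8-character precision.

OO61gx98

Offset from 180°W / 90°S: lon 292.57927°, lat 141.99259°.
Field: lon ⌊292.57927/20⌋ = 14 → O; lat ⌊141.99259/10⌋ = 14 → O.
Square: lon ⌊12.57927/2⌋ = 6; lat ⌊1.99259/1⌋ = 1.
Subsquare: lon ⌊0.57927/0.0833333⌋ = 6 → g; lat ⌊0.99259/0.0416667⌋ = 23 → x.
Extended square: lon ⌊0.07927/0.00833333⌋ = 9; lat ⌊0.03425/0.00416667⌋ = 8.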